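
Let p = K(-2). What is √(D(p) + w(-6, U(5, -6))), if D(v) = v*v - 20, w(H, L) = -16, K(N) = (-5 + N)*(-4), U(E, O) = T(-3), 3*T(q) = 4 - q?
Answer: 2*√187 ≈ 27.350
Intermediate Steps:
T(q) = 4/3 - q/3 (T(q) = (4 - q)/3 = 4/3 - q/3)
U(E, O) = 7/3 (U(E, O) = 4/3 - ⅓*(-3) = 4/3 + 1 = 7/3)
K(N) = 20 - 4*N
p = 28 (p = 20 - 4*(-2) = 20 + 8 = 28)
D(v) = -20 + v² (D(v) = v² - 20 = -20 + v²)
√(D(p) + w(-6, U(5, -6))) = √((-20 + 28²) - 16) = √((-20 + 784) - 16) = √(764 - 16) = √748 = 2*√187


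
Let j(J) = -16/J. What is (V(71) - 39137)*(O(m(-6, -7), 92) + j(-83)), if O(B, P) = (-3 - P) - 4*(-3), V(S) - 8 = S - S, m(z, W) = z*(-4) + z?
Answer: 268933617/83 ≈ 3.2402e+6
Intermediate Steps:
m(z, W) = -3*z (m(z, W) = -4*z + z = -3*z)
V(S) = 8 (V(S) = 8 + (S - S) = 8 + 0 = 8)
O(B, P) = 9 - P (O(B, P) = (-3 - P) + 12 = 9 - P)
(V(71) - 39137)*(O(m(-6, -7), 92) + j(-83)) = (8 - 39137)*((9 - 1*92) - 16/(-83)) = -39129*((9 - 92) - 16*(-1/83)) = -39129*(-83 + 16/83) = -39129*(-6873/83) = 268933617/83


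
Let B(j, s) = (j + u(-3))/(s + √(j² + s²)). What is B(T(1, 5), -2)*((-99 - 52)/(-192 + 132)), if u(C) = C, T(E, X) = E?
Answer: -151/15 - 151*√5/30 ≈ -21.322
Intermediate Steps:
B(j, s) = (-3 + j)/(s + √(j² + s²)) (B(j, s) = (j - 3)/(s + √(j² + s²)) = (-3 + j)/(s + √(j² + s²)))
B(T(1, 5), -2)*((-99 - 52)/(-192 + 132)) = ((-3 + 1)/(-2 + √(1² + (-2)²)))*((-99 - 52)/(-192 + 132)) = (-2/(-2 + √(1 + 4)))*(-151/(-60)) = (-2/(-2 + √5))*(-151*(-1/60)) = -2/(-2 + √5)*(151/60) = -151/(30*(-2 + √5))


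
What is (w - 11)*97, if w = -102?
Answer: -10961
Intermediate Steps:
(w - 11)*97 = (-102 - 11)*97 = -113*97 = -10961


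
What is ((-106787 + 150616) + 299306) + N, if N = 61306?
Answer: 404441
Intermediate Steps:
((-106787 + 150616) + 299306) + N = ((-106787 + 150616) + 299306) + 61306 = (43829 + 299306) + 61306 = 343135 + 61306 = 404441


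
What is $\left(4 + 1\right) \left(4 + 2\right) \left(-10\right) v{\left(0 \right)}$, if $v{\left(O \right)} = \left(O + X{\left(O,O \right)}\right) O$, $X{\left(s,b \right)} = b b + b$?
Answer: $0$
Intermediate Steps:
$X{\left(s,b \right)} = b + b^{2}$ ($X{\left(s,b \right)} = b^{2} + b = b + b^{2}$)
$v{\left(O \right)} = O \left(O + O \left(1 + O\right)\right)$ ($v{\left(O \right)} = \left(O + O \left(1 + O\right)\right) O = O \left(O + O \left(1 + O\right)\right)$)
$\left(4 + 1\right) \left(4 + 2\right) \left(-10\right) v{\left(0 \right)} = \left(4 + 1\right) \left(4 + 2\right) \left(-10\right) 0^{2} \left(2 + 0\right) = 5 \cdot 6 \left(-10\right) 0 \cdot 2 = 30 \left(-10\right) 0 = \left(-300\right) 0 = 0$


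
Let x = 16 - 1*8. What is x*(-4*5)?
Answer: -160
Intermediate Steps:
x = 8 (x = 16 - 8 = 8)
x*(-4*5) = 8*(-4*5) = 8*(-20) = -160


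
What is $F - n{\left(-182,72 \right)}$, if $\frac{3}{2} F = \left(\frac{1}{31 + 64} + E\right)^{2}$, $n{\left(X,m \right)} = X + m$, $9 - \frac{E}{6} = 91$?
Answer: $\frac{4372046492}{27075} \approx 1.6148 \cdot 10^{5}$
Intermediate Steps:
$E = -492$ ($E = 54 - 546 = -492$)
$F = \frac{4369068242}{27075}$ ($F = \frac{2 \left(\frac{1}{31 + 64} - 492\right)^{2}}{3} = \frac{2 \left(\frac{1}{95} - 492\right)^{2}}{3} = \frac{2 \left(- \frac{46739}{95}\right)^{2}}{3} = \frac{2}{3} \cdot \frac{2184534121}{9025} = \frac{4369068242}{27075} \approx 1.6137 \cdot 10^{5}$)
$F - n{\left(-182,72 \right)} = \frac{4369068242}{27075} - \left(-182 + 72\right) = \frac{4369068242}{27075} - -110 = \frac{4369068242}{27075} + 110 = \frac{4372046492}{27075}$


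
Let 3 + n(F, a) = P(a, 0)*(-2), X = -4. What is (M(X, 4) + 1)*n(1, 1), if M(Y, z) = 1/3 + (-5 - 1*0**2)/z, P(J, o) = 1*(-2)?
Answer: 1/12 ≈ 0.083333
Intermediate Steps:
P(J, o) = -2
n(F, a) = 1 (n(F, a) = -3 - 2*(-2) = -3 + 4 = 1)
M(Y, z) = 1/3 - 5/z (M(Y, z) = 1*(1/3) + (-5 - 1*0)/z = 1/3 + (-5 + 0)/z = 1/3 - 5/z)
(M(X, 4) + 1)*n(1, 1) = ((1/3)*(-15 + 4)/4 + 1)*1 = ((1/3)*(1/4)*(-11) + 1)*1 = (-11/12 + 1)*1 = (1/12)*1 = 1/12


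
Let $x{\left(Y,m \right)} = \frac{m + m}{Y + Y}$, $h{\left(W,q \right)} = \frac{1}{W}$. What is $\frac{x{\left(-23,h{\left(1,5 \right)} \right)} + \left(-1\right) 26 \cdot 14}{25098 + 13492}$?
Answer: $- \frac{8373}{887570} \approx -0.0094336$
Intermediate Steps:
$x{\left(Y,m \right)} = \frac{m}{Y}$ ($x{\left(Y,m \right)} = \frac{2 m}{2 Y} = 2 m \frac{1}{2 Y} = \frac{m}{Y}$)
$\frac{x{\left(-23,h{\left(1,5 \right)} \right)} + \left(-1\right) 26 \cdot 14}{25098 + 13492} = \frac{\frac{1}{1 \left(-23\right)} + \left(-1\right) 26 \cdot 14}{25098 + 13492} = \frac{1 \left(- \frac{1}{23}\right) - 364}{38590} = \left(- \frac{1}{23} - 364\right) \frac{1}{38590} = \left(- \frac{8373}{23}\right) \frac{1}{38590} = - \frac{8373}{887570}$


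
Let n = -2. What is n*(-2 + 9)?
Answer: -14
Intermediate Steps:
n*(-2 + 9) = -2*(-2 + 9) = -2*7 = -14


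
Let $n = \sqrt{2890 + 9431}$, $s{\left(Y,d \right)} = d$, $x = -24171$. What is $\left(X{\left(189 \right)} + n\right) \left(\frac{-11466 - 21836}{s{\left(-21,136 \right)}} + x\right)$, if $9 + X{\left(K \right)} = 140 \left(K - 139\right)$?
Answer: $- \frac{5895650729}{34} \approx -1.734 \cdot 10^{8}$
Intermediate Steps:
$X{\left(K \right)} = -19469 + 140 K$ ($X{\left(K \right)} = -9 + 140 \left(K - 139\right) = -9 + 140 \left(-139 + K\right) = -9 + \left(-19460 + 140 K\right) = -19469 + 140 K$)
$n = 111$ ($n = \sqrt{12321} = 111$)
$\left(X{\left(189 \right)} + n\right) \left(\frac{-11466 - 21836}{s{\left(-21,136 \right)}} + x\right) = \left(\left(-19469 + 140 \cdot 189\right) + 111\right) \left(\frac{-11466 - 21836}{136} - 24171\right) = \left(\left(-19469 + 26460\right) + 111\right) \left(\left(-11466 - 21836\right) \frac{1}{136} - 24171\right) = \left(6991 + 111\right) \left(\left(-33302\right) \frac{1}{136} - 24171\right) = 7102 \left(- \frac{16651}{68} - 24171\right) = 7102 \left(- \frac{1660279}{68}\right) = - \frac{5895650729}{34}$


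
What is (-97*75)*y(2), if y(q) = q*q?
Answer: -29100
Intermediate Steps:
y(q) = q**2
(-97*75)*y(2) = -97*75*2**2 = -7275*4 = -29100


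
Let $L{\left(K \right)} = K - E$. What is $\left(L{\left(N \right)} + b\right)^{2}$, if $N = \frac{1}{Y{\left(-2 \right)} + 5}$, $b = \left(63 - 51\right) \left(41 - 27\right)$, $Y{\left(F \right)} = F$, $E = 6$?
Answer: $\frac{237169}{9} \approx 26352.0$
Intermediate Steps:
$b = 168$ ($b = 12 \cdot 14 = 168$)
$N = \frac{1}{3}$ ($N = \frac{1}{-2 + 5} = \frac{1}{3} \approx 0.33333$)
$L{\left(K \right)} = -6 + K$ ($L{\left(K \right)} = K - 6 = -6 + K$)
$\left(L{\left(N \right)} + b\right)^{2} = \left(\left(-6 + \frac{1}{3}\right) + 168\right)^{2} = \left(- \frac{17}{3} + 168\right)^{2} = \left(\frac{487}{3}\right)^{2} = \frac{237169}{9}$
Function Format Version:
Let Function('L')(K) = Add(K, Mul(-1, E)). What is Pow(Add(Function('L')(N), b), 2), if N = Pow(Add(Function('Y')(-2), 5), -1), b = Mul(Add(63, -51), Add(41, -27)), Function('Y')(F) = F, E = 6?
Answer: Rational(237169, 9) ≈ 26352.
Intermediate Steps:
b = 168 (b = Mul(12, 14) = 168)
N = Rational(1, 3) (N = Pow(Add(-2, 5), -1) = Pow(3, -1) = Rational(1, 3) ≈ 0.33333)
Function('L')(K) = Add(-6, K) (Function('L')(K) = Add(K, Mul(-1, 6)) = Add(K, -6) = Add(-6, K))
Pow(Add(Function('L')(N), b), 2) = Pow(Add(Add(-6, Rational(1, 3)), 168), 2) = Pow(Add(Rational(-17, 3), 168), 2) = Pow(Rational(487, 3), 2) = Rational(237169, 9)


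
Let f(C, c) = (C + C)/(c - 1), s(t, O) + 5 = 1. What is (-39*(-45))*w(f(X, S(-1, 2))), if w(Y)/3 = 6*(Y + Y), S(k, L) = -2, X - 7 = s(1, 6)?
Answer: -126360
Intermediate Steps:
s(t, O) = -4 (s(t, O) = -5 + 1 = -4)
X = 3 (X = 7 - 4 = 3)
f(C, c) = 2*C/(-1 + c) (f(C, c) = (2*C)/(-1 + c) = 2*C/(-1 + c))
w(Y) = 36*Y (w(Y) = 3*(6*(Y + Y)) = 3*(6*(2*Y)) = 3*(12*Y) = 36*Y)
(-39*(-45))*w(f(X, S(-1, 2))) = (-39*(-45))*(36*(2*3/(-1 - 2))) = 1755*(36*(2*3/(-3))) = 1755*(36*(2*3*(-⅓))) = 1755*(36*(-2)) = 1755*(-72) = -126360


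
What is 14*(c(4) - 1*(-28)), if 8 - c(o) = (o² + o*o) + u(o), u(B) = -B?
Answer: 112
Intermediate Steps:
c(o) = 8 + o - 2*o² (c(o) = 8 - ((o² + o*o) - o) = 8 - ((o² + o²) - o) = 8 - (2*o² - o) = 8 - (-o + 2*o²) = 8 + (o - 2*o²) = 8 + o - 2*o²)
14*(c(4) - 1*(-28)) = 14*((8 + 4 - 2*4²) - 1*(-28)) = 14*((8 + 4 - 2*16) + 28) = 14*((8 + 4 - 32) + 28) = 14*(-20 + 28) = 14*8 = 112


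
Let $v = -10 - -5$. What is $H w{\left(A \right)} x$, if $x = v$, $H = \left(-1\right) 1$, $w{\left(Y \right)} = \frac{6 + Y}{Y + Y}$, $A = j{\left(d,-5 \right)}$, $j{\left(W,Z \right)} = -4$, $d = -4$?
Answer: $- \frac{5}{4} \approx -1.25$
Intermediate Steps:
$A = -4$
$w{\left(Y \right)} = \frac{6 + Y}{2 Y}$
$v = -5$ ($v = -10 + 5 = -5$)
$H = -1$
$x = -5$
$H w{\left(A \right)} x = - \frac{6 - 4}{2 \left(-4\right)} \left(-5\right) = - \frac{\left(-1\right) 2}{2 \cdot 4} \left(-5\right) = \left(-1\right) \left(- \frac{1}{4}\right) \left(-5\right) = \frac{1}{4} \left(-5\right) = - \frac{5}{4}$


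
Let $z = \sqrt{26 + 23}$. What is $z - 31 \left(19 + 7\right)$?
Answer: $-799$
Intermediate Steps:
$z = 7$ ($z = \sqrt{49} = 7$)
$z - 31 \left(19 + 7\right) = 7 - 31 \left(19 + 7\right) = 7 - 806 = -799$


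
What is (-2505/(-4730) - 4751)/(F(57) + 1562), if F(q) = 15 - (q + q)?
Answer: -4493945/1383998 ≈ -3.2471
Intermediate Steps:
F(q) = 15 - 2*q
(-2505/(-4730) - 4751)/(F(57) + 1562) = (-2505/(-4730) - 4751)/((15 - 2*57) + 1562) = (-2505*(-1/4730) - 4751)/((15 - 114) + 1562) = (501/946 - 4751)/(-99 + 1562) = -4493945/946/1463 = -4493945/946*1/1463 = -4493945/1383998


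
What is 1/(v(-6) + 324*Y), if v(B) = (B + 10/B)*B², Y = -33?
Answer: -1/10968 ≈ -9.1174e-5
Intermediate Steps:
v(B) = B²*(B + 10/B)
1/(v(-6) + 324*Y) = 1/(-6*(10 + (-6)²) + 324*(-33)) = 1/(-6*(10 + 36) - 10692) = 1/(-6*46 - 10692) = 1/(-276 - 10692) = 1/(-10968) = -1/10968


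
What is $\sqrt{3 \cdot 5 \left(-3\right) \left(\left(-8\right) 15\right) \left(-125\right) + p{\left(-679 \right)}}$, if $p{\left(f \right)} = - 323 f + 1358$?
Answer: $5 i \sqrt{18173} \approx 674.04 i$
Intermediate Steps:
$p{\left(f \right)} = 1358 - 323 f$
$\sqrt{3 \cdot 5 \left(-3\right) \left(\left(-8\right) 15\right) \left(-125\right) + p{\left(-679 \right)}} = \sqrt{3 \cdot 5 \left(-3\right) \left(\left(-8\right) 15\right) \left(-125\right) + \left(1358 - -219317\right)} = \sqrt{15 \left(-3\right) \left(-120\right) \left(-125\right) + \left(1358 + 219317\right)} = \sqrt{\left(-45\right) \left(-120\right) \left(-125\right) + 220675} = \sqrt{5400 \left(-125\right) + 220675} = \sqrt{-675000 + 220675} = \sqrt{-454325} = 5 i \sqrt{18173}$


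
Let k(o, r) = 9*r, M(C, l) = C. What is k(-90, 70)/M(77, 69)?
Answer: 90/11 ≈ 8.1818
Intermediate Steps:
k(-90, 70)/M(77, 69) = (9*70)/77 = 630*(1/77) = 90/11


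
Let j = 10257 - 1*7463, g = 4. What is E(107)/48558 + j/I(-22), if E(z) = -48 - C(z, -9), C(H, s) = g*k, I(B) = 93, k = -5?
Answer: 7537136/250883 ≈ 30.042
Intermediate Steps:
j = 2794 (j = 10257 - 7463 = 2794)
C(H, s) = -20 (C(H, s) = 4*(-5) = -20)
E(z) = -28 (E(z) = -48 - 1*(-20) = -48 + 20 = -28)
E(107)/48558 + j/I(-22) = -28/48558 + 2794/93 = -28*1/48558 + 2794*(1/93) = -14/24279 + 2794/93 = 7537136/250883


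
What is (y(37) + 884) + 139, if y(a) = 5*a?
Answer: 1208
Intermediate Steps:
(y(37) + 884) + 139 = (5*37 + 884) + 139 = (185 + 884) + 139 = 1069 + 139 = 1208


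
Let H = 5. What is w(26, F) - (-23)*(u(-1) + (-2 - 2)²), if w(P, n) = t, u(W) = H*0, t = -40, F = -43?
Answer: 328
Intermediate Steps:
u(W) = 0 (u(W) = 5*0 = 0)
w(P, n) = -40
w(26, F) - (-23)*(u(-1) + (-2 - 2)²) = -40 - (-23)*(0 + (-2 - 2)²) = -40 - (-23)*(0 + (-4)²) = -40 - (-23)*(0 + 16) = -40 - (-23)*16 = -40 - 1*(-368) = -40 + 368 = 328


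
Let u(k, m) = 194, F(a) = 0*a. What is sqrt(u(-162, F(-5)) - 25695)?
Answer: I*sqrt(25501) ≈ 159.69*I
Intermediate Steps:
F(a) = 0
sqrt(u(-162, F(-5)) - 25695) = sqrt(194 - 25695) = sqrt(-25501) = I*sqrt(25501)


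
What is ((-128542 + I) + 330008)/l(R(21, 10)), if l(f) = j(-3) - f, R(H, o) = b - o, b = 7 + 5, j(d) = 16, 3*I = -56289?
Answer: 182703/14 ≈ 13050.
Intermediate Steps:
I = -18763 (I = (1/3)*(-56289) = -18763)
b = 12
R(H, o) = 12 - o
l(f) = 16 - f
((-128542 + I) + 330008)/l(R(21, 10)) = ((-128542 - 18763) + 330008)/(16 - (12 - 1*10)) = (-147305 + 330008)/(16 - (12 - 10)) = 182703/(16 - 1*2) = 182703/(16 - 2) = 182703/14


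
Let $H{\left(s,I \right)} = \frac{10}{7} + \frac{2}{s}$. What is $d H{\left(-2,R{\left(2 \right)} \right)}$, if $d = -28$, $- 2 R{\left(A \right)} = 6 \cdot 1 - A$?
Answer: $-12$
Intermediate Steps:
$R{\left(A \right)} = -3 + \frac{A}{2}$ ($R{\left(A \right)} = - \frac{6 \cdot 1 - A}{2} = - \frac{6 - A}{2} = -3 + \frac{A}{2}$)
$H{\left(s,I \right)} = \frac{10}{7} + \frac{2}{s}$ ($H{\left(s,I \right)} = 10 \cdot \frac{1}{7} + \frac{2}{s} = \frac{10}{7} + \frac{2}{s}$)
$d H{\left(-2,R{\left(2 \right)} \right)} = - 28 \left(\frac{10}{7} + \frac{2}{-2}\right) = - 28 \left(\frac{10}{7} + 2 \left(- \frac{1}{2}\right)\right) = - 28 \left(\frac{10}{7} - 1\right) = \left(-28\right) \frac{3}{7} = -12$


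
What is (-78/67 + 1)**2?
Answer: 121/4489 ≈ 0.026955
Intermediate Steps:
(-78/67 + 1)**2 = (-11/67)**2 = 121/4489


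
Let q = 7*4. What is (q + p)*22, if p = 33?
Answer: 1342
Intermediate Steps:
q = 28
(q + p)*22 = (28 + 33)*22 = 61*22 = 1342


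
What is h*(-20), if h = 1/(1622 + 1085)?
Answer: -20/2707 ≈ -0.0073882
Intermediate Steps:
h = 1/2707 ≈ 0.00036941
h*(-20) = (1/2707)*(-20) = -20/2707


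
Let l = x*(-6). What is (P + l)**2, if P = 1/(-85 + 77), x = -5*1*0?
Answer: 1/64 ≈ 0.015625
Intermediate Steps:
x = 0 (x = -5*0 = 0)
l = 0 (l = 0*(-6) = 0)
P = -1/8 (P = 1/(-8) = -1/8 ≈ -0.12500)
(P + l)**2 = (-1/8 + 0)**2 = (-1/8)**2 = 1/64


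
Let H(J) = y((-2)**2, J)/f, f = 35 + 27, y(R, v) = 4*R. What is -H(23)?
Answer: -8/31 ≈ -0.25806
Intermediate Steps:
f = 62
H(J) = 8/31 (H(J) = (4*(-2)**2)/62 = (4*4)*(1/62) = 16*(1/62) = 8/31)
-H(23) = -1*8/31 = -8/31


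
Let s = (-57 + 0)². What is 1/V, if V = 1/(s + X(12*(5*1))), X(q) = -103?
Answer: 3146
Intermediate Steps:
s = 3249 (s = (-57)² = 3249)
V = 1/3146 (V = 1/(3249 - 103) = 1/3146 ≈ 0.00031786)
1/V = 1/(1/3146) = 3146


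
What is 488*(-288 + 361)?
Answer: 35624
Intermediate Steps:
488*(-288 + 361) = 488*73 = 35624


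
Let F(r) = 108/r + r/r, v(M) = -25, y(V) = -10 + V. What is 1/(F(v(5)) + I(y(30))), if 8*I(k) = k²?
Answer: 25/1167 ≈ 0.021422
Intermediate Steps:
I(k) = k²/8
F(r) = 1 + 108/r (F(r) = 108/r + 1 = 1 + 108/r)
1/(F(v(5)) + I(y(30))) = 1/((108 - 25)/(-25) + (-10 + 30)²/8) = 1/(-1/25*83 + (⅛)*20²) = 1/(-83/25 + (⅛)*400) = 1/(-83/25 + 50) = 1/(1167/25) = 25/1167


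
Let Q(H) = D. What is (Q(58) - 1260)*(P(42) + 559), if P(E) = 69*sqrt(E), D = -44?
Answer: -728936 - 89976*sqrt(42) ≈ -1.3120e+6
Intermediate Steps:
Q(H) = -44
(Q(58) - 1260)*(P(42) + 559) = (-44 - 1260)*(69*sqrt(42) + 559) = -1304*(559 + 69*sqrt(42)) = -728936 - 89976*sqrt(42)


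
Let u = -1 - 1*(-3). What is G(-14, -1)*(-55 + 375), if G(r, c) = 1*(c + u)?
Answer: 320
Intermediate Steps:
u = 2 (u = -1 + 3 = 2)
G(r, c) = 2 + c (G(r, c) = 1*(c + 2) = 1*(2 + c) = 2 + c)
G(-14, -1)*(-55 + 375) = (2 - 1)*(-55 + 375) = 1*320 = 320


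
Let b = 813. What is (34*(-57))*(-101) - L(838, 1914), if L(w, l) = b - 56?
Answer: 194981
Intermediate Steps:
L(w, l) = 757 (L(w, l) = 813 - 56 = 757)
(34*(-57))*(-101) - L(838, 1914) = (34*(-57))*(-101) - 1*757 = -1938*(-101) - 757 = 195738 - 757 = 194981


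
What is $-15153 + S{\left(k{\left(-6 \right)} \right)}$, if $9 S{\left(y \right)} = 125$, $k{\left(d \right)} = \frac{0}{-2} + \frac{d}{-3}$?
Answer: $- \frac{136252}{9} \approx -15139.0$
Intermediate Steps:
$k{\left(d \right)} = - \frac{d}{3}$ ($k{\left(d \right)} = 0 \left(- \frac{1}{2}\right) + d \left(- \frac{1}{3}\right) = 0 - \frac{d}{3} = - \frac{d}{3}$)
$S{\left(y \right)} = \frac{125}{9}$ ($S{\left(y \right)} = \frac{1}{9} \cdot 125 = \frac{125}{9}$)
$-15153 + S{\left(k{\left(-6 \right)} \right)} = -15153 + \frac{125}{9} = - \frac{136252}{9}$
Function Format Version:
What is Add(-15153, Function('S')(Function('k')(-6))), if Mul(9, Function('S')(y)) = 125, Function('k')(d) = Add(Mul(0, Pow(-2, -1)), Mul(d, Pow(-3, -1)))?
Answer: Rational(-136252, 9) ≈ -15139.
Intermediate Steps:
Function('k')(d) = Mul(Rational(-1, 3), d) (Function('k')(d) = Add(Mul(0, Rational(-1, 2)), Mul(d, Rational(-1, 3))) = Add(0, Mul(Rational(-1, 3), d)) = Mul(Rational(-1, 3), d))
Function('S')(y) = Rational(125, 9) (Function('S')(y) = Mul(Rational(1, 9), 125) = Rational(125, 9))
Add(-15153, Function('S')(Function('k')(-6))) = Add(-15153, Rational(125, 9)) = Rational(-136252, 9)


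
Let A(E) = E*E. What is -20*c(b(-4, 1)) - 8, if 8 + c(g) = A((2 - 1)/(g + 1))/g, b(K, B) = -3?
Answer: 461/3 ≈ 153.67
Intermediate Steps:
A(E) = E²
c(g) = -8 + 1/(g*(1 + g)²) (c(g) = -8 + ((2 - 1)/(g + 1))²/g = -8 + (1/(1 + g))²/g = -8 + 1/((1 + g)²*g) = -8 + 1/(g*(1 + g)²))
-20*c(b(-4, 1)) - 8 = -20*(-8 + 1/((-3)*(1 - 3)²)) - 8 = -20*(-8 - ⅓/(-2)²) - 8 = -20*(-8 - ⅓*¼) - 8 = -20*(-8 - 1/12) - 8 = -20*(-97/12) - 8 = 485/3 - 8 = 461/3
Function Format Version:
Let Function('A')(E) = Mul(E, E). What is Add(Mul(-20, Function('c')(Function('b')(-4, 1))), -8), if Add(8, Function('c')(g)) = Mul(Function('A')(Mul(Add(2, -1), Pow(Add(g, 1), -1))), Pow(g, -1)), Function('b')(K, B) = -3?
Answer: Rational(461, 3) ≈ 153.67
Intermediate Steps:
Function('A')(E) = Pow(E, 2)
Function('c')(g) = Add(-8, Mul(Pow(g, -1), Pow(Add(1, g), -2))) (Function('c')(g) = Add(-8, Mul(Pow(Mul(Add(2, -1), Pow(Add(g, 1), -1)), 2), Pow(g, -1))) = Add(-8, Mul(Pow(Mul(1, Pow(Add(1, g), -1)), 2), Pow(g, -1))) = Add(-8, Mul(Pow(Pow(Add(1, g), -1), 2), Pow(g, -1))) = Add(-8, Mul(Pow(Add(1, g), -2), Pow(g, -1))) = Add(-8, Mul(Pow(g, -1), Pow(Add(1, g), -2))))
Add(Mul(-20, Function('c')(Function('b')(-4, 1))), -8) = Add(Mul(-20, Add(-8, Mul(Pow(-3, -1), Pow(Add(1, -3), -2)))), -8) = Add(Mul(-20, Add(-8, Mul(Rational(-1, 3), Pow(-2, -2)))), -8) = Add(Mul(-20, Add(-8, Mul(Rational(-1, 3), Rational(1, 4)))), -8) = Add(Mul(-20, Add(-8, Rational(-1, 12))), -8) = Add(Mul(-20, Rational(-97, 12)), -8) = Add(Rational(485, 3), -8) = Rational(461, 3)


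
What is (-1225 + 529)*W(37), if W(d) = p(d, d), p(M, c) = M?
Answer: -25752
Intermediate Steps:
W(d) = d
(-1225 + 529)*W(37) = (-1225 + 529)*37 = -696*37 = -25752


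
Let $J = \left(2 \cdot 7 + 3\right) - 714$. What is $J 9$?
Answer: $-6273$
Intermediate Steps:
$J = -697$ ($J = \left(14 + 3\right) - 714 = 17 - 714 = -697$)
$J 9 = \left(-697\right) 9 = -6273$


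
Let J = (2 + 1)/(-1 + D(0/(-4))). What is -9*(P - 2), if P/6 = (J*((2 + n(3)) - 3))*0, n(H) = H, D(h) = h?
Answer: 18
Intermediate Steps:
J = -3 (J = (2 + 1)/(-1 + 0/(-4)) = 3/(-1 + 0*(-¼)) = 3/(-1 + 0) = 3/(-1) = 3*(-1) = -3)
P = 0 (P = 6*(-3*((2 + 3) - 3)*0) = 6*(-3*(5 - 3)*0) = 6*(-3*2*0) = 6*(-6*0) = 6*0 = 0)
-9*(P - 2) = -9*(0 - 2) = -9*(-2) = 18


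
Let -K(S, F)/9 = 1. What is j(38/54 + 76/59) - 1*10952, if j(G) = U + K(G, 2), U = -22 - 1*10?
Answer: -10993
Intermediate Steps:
K(S, F) = -9 (K(S, F) = -9*1 = -9)
U = -32 (U = -22 - 10 = -32)
j(G) = -41 (j(G) = -32 - 9 = -41)
j(38/54 + 76/59) - 1*10952 = -41 - 1*10952 = -41 - 10952 = -10993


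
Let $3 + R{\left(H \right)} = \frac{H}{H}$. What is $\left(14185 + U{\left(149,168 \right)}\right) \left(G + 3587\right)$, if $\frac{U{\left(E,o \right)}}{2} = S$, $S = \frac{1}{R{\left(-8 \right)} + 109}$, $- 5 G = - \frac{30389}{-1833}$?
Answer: $\frac{49851231961402}{980655} \approx 5.0835 \cdot 10^{7}$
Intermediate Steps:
$R{\left(H \right)} = -2$ ($R{\left(H \right)} = -3 + \frac{H}{H} = -3 + 1 = -2$)
$G = - \frac{30389}{9165}$ ($G = - \frac{\left(-30389\right) \frac{1}{-1833}}{5} = - \frac{\left(-30389\right) \left(- \frac{1}{1833}\right)}{5} = \left(- \frac{1}{5}\right) \frac{30389}{1833} = - \frac{30389}{9165} \approx -3.3158$)
$S = \frac{1}{107}$ ($S = \frac{1}{-2 + 109} = \frac{1}{107} \approx 0.0093458$)
$U{\left(E,o \right)} = \frac{2}{107}$ ($U{\left(E,o \right)} = 2 \cdot \frac{1}{107} = \frac{2}{107}$)
$\left(14185 + U{\left(149,168 \right)}\right) \left(G + 3587\right) = \left(14185 + \frac{2}{107}\right) \left(- \frac{30389}{9165} + 3587\right) = \frac{1517797}{107} \cdot \frac{32844466}{9165} = \frac{49851231961402}{980655}$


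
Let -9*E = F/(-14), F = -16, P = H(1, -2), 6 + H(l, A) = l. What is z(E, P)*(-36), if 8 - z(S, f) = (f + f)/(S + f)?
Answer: -70344/323 ≈ -217.78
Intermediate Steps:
H(l, A) = -6 + l
P = -5 (P = -6 + 1 = -5)
E = -8/63 (E = -(-16)/(9*(-14)) = -(-16)*(-1)/(9*14) = -⅑*8/7 = -8/63 ≈ -0.12698)
z(S, f) = 8 - 2*f/(S + f) (z(S, f) = 8 - (f + f)/(S + f) = 8 - 2*f/(S + f))
z(E, P)*(-36) = (2*(3*(-5) + 4*(-8/63))/(-8/63 - 5))*(-36) = (2*(-15 - 32/63)/(-323/63))*(-36) = (2*(-63/323)*(-977/63))*(-36) = (1954/323)*(-36) = -70344/323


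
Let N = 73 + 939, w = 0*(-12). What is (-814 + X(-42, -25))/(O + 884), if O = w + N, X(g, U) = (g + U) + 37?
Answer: -211/474 ≈ -0.44515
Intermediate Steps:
X(g, U) = 37 + U + g (X(g, U) = (U + g) + 37 = 37 + U + g)
w = 0
N = 1012
O = 1012 (O = 0 + 1012 = 1012)
(-814 + X(-42, -25))/(O + 884) = (-814 + (37 - 25 - 42))/(1012 + 884) = (-814 - 30)/1896 = -844*1/1896 = -211/474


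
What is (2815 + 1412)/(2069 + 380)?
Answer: 4227/2449 ≈ 1.7260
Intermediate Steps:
(2815 + 1412)/(2069 + 380) = 4227/2449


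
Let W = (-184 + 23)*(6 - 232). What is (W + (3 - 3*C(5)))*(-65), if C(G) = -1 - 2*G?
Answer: -2367430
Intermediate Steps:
W = 36386 (W = -161*(-226) = 36386)
(W + (3 - 3*C(5)))*(-65) = (36386 + (3 - 3*(-1 - 2*5)))*(-65) = (36386 + (3 - 3*(-1 - 10)))*(-65) = (36386 + (3 - 3*(-11)))*(-65) = (36386 + (3 + 33))*(-65) = (36386 + 36)*(-65) = 36422*(-65) = -2367430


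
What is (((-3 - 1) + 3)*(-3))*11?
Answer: 33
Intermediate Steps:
(((-3 - 1) + 3)*(-3))*11 = ((-4 + 3)*(-3))*11 = -1*(-3)*11 = 3*11 = 33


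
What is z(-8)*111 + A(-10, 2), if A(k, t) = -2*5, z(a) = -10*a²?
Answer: -71050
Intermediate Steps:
A(k, t) = -10
z(-8)*111 + A(-10, 2) = -10*(-8)²*111 - 10 = -10*64*111 - 10 = -640*111 - 10 = -71040 - 10 = -71050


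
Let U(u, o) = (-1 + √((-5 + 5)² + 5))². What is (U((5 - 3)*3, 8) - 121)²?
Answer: 13245 + 460*√5 ≈ 14274.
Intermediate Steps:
U(u, o) = (-1 + √5)² (U(u, o) = (-1 + √(0² + 5))² = (-1 + √(0 + 5))² = (-1 + √5)²)
(U((5 - 3)*3, 8) - 121)² = ((1 - √5)² - 121)² = (-121 + (1 - √5)²)²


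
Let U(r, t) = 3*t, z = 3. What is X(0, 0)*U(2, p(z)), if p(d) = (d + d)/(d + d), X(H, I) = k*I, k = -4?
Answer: 0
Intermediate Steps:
X(H, I) = -4*I
p(d) = 1 (p(d) = (2*d)/((2*d)) = (2*d)*(1/(2*d)) = 1)
X(0, 0)*U(2, p(z)) = (-4*0)*(3*1) = 0*3 = 0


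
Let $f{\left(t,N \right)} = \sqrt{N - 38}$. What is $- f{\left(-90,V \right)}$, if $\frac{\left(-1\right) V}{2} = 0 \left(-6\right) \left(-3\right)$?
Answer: $- i \sqrt{38} \approx - 6.1644 i$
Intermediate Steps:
$V = 0$ ($V = - 2 \cdot 0 \left(-6\right) \left(-3\right) = - 2 \cdot 0 \left(-3\right) = \left(-2\right) 0 = 0$)
$f{\left(t,N \right)} = \sqrt{-38 + N}$
$- f{\left(-90,V \right)} = - \sqrt{-38 + 0} = - \sqrt{-38} = - i \sqrt{38}$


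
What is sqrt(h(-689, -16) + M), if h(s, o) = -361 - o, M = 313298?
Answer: sqrt(312953) ≈ 559.42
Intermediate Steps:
sqrt(h(-689, -16) + M) = sqrt((-361 - 1*(-16)) + 313298) = sqrt((-361 + 16) + 313298) = sqrt(-345 + 313298) = sqrt(312953)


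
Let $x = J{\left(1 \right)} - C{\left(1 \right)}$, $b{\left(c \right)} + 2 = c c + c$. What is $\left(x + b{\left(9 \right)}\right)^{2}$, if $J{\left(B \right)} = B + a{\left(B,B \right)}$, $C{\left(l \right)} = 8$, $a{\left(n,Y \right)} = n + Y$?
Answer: $6889$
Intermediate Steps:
$a{\left(n,Y \right)} = Y + n$
$b{\left(c \right)} = -2 + c + c^{2}$ ($b{\left(c \right)} = -2 + \left(c c + c\right) = -2 + \left(c^{2} + c\right) = -2 + \left(c + c^{2}\right) = -2 + c + c^{2}$)
$J{\left(B \right)} = 3 B$ ($J{\left(B \right)} = B + \left(B + B\right) = B + 2 B = 3 B$)
$x = -5$ ($x = 3 \cdot 1 - 8 = 3 - 8 = -5$)
$\left(x + b{\left(9 \right)}\right)^{2} = \left(-5 + \left(-2 + 9 + 9^{2}\right)\right)^{2} = \left(-5 + \left(-2 + 9 + 81\right)\right)^{2} = \left(-5 + 88\right)^{2} = 83^{2} = 6889$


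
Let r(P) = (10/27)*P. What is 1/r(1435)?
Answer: 27/14350 ≈ 0.0018815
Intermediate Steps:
r(P) = 10*P/27 (r(P) = (10*(1/27))*P = 10*P/27)
1/r(1435) = 1/((10/27)*1435) = 1/(14350/27) = 27/14350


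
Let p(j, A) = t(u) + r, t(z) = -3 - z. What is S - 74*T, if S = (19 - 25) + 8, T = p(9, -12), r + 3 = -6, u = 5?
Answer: 1260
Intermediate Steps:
r = -9 (r = -3 - 6 = -9)
p(j, A) = -17 (p(j, A) = (-3 - 1*5) - 9 = (-3 - 5) - 9 = -8 - 9 = -17)
T = -17
S = 2 (S = -6 + 8 = 2)
S - 74*T = 2 - 74*(-17) = 2 + 1258 = 1260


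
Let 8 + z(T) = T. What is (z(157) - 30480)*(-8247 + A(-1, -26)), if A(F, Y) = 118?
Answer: 246560699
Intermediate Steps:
z(T) = -8 + T
(z(157) - 30480)*(-8247 + A(-1, -26)) = ((-8 + 157) - 30480)*(-8247 + 118) = (149 - 30480)*(-8129) = -30331*(-8129) = 246560699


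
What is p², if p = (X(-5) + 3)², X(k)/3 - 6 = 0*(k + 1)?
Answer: 194481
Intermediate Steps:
X(k) = 18 (X(k) = 18 + 3*(0*(k + 1)) = 18 + 3*(0*(1 + k)) = 18 + 3*0 = 18 + 0 = 18)
p = 441 (p = (18 + 3)² = 21² = 441)
p² = 441² = 194481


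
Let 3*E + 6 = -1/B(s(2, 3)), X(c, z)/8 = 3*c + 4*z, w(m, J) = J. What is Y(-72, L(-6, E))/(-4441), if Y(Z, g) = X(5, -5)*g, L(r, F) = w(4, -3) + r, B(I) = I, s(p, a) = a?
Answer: -360/4441 ≈ -0.081063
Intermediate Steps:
X(c, z) = 24*c + 32*z (X(c, z) = 8*(3*c + 4*z) = 24*c + 32*z)
E = -19/9 (E = -2 + (-1/3)/3 = -2 + (-1*1/3)/3 = -2 + (1/3)*(-1/3) = -2 - 1/9 = -19/9 ≈ -2.1111)
L(r, F) = -3 + r
Y(Z, g) = -40*g (Y(Z, g) = (24*5 + 32*(-5))*g = (120 - 160)*g = -40*g)
Y(-72, L(-6, E))/(-4441) = -40*(-3 - 6)/(-4441) = -40*(-9)*(-1/4441) = 360*(-1/4441) = -360/4441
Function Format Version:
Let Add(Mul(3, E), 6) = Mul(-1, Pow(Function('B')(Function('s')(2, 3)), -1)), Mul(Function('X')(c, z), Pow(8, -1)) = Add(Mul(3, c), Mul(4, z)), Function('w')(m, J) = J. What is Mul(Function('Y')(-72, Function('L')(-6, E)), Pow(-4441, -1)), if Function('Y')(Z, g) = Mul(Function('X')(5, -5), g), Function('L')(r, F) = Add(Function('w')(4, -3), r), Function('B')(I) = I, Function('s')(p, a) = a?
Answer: Rational(-360, 4441) ≈ -0.081063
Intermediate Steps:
Function('X')(c, z) = Add(Mul(24, c), Mul(32, z)) (Function('X')(c, z) = Mul(8, Add(Mul(3, c), Mul(4, z))) = Add(Mul(24, c), Mul(32, z)))
E = Rational(-19, 9) (E = Add(-2, Mul(Rational(1, 3), Mul(-1, Pow(3, -1)))) = Add(-2, Mul(Rational(1, 3), Mul(-1, Rational(1, 3)))) = Add(-2, Mul(Rational(1, 3), Rational(-1, 3))) = Add(-2, Rational(-1, 9)) = Rational(-19, 9) ≈ -2.1111)
Function('L')(r, F) = Add(-3, r)
Function('Y')(Z, g) = Mul(-40, g) (Function('Y')(Z, g) = Mul(Add(Mul(24, 5), Mul(32, -5)), g) = Mul(Add(120, -160), g) = Mul(-40, g))
Mul(Function('Y')(-72, Function('L')(-6, E)), Pow(-4441, -1)) = Mul(Mul(-40, Add(-3, -6)), Pow(-4441, -1)) = Mul(Mul(-40, -9), Rational(-1, 4441)) = Mul(360, Rational(-1, 4441)) = Rational(-360, 4441)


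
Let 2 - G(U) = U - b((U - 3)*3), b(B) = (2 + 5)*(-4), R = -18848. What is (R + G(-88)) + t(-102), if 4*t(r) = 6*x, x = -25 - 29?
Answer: -18867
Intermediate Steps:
x = -54
b(B) = -28 (b(B) = 7*(-4) = -28)
G(U) = -26 - U (G(U) = 2 - (U - 1*(-28)) = 2 - (U + 28) = 2 - (28 + U) = 2 + (-28 - U) = -26 - U)
t(r) = -81 (t(r) = (6*(-54))/4 = (1/4)*(-324) = -81)
(R + G(-88)) + t(-102) = (-18848 + (-26 - 1*(-88))) - 81 = (-18848 + (-26 + 88)) - 81 = (-18848 + 62) - 81 = -18786 - 81 = -18867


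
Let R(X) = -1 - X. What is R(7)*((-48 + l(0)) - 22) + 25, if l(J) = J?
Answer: 585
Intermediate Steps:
R(7)*((-48 + l(0)) - 22) + 25 = (-1 - 1*7)*((-48 + 0) - 22) + 25 = (-1 - 7)*(-48 - 22) + 25 = -8*(-70) + 25 = 560 + 25 = 585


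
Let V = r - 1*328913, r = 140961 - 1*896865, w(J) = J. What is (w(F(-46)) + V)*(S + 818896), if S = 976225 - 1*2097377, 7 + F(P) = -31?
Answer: 327903932880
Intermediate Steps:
F(P) = -38 (F(P) = -7 - 31 = -38)
S = -1121152 (S = 976225 - 2097377 = -1121152)
r = -755904 (r = 140961 - 896865 = -755904)
V = -1084817 (V = -755904 - 1*328913 = -755904 - 328913 = -1084817)
(w(F(-46)) + V)*(S + 818896) = (-38 - 1084817)*(-1121152 + 818896) = -1084855*(-302256) = 327903932880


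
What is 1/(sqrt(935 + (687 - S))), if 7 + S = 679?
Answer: sqrt(38)/190 ≈ 0.032444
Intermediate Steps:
S = 672 (S = -7 + 679 = 672)
1/(sqrt(935 + (687 - S))) = 1/(sqrt(935 + (687 - 1*672))) = 1/(sqrt(935 + (687 - 672))) = 1/(sqrt(935 + 15)) = 1/(sqrt(950)) = 1/(5*sqrt(38)) = sqrt(38)/190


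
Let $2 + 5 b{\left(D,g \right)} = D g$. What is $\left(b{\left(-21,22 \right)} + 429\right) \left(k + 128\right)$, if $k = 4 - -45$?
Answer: $\frac{297537}{5} \approx 59507.0$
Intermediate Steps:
$b{\left(D,g \right)} = - \frac{2}{5} + \frac{D g}{5}$
$k = 49$ ($k = 4 + 45 = 49$)
$\left(b{\left(-21,22 \right)} + 429\right) \left(k + 128\right) = \left(\left(- \frac{2}{5} + \frac{1}{5} \left(-21\right) 22\right) + 429\right) \left(49 + 128\right) = \left(\left(- \frac{2}{5} - \frac{462}{5}\right) + 429\right) 177 = \left(- \frac{464}{5} + 429\right) 177 = \frac{1681}{5} \cdot 177 = \frac{297537}{5}$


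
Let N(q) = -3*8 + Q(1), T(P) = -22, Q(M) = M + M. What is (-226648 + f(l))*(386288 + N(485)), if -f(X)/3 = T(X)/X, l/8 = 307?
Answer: -53753493276563/614 ≈ -8.7546e+10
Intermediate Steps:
Q(M) = 2*M
l = 2456 (l = 8*307 = 2456)
f(X) = 66/X (f(X) = -(-66)/X = 66/X)
N(q) = -22 (N(q) = -3*8 + 2*1 = -24 + 2 = -22)
(-226648 + f(l))*(386288 + N(485)) = (-226648 + 66/2456)*(386288 - 22) = (-226648 + 66*(1/2456))*386266 = (-226648 + 33/1228)*386266 = -278323711/1228*386266 = -53753493276563/614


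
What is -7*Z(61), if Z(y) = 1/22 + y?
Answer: -9401/22 ≈ -427.32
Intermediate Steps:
Z(y) = 1/22 + y
-7*Z(61) = -7*(1/22 + 61) = -7*1343/22 = -9401/22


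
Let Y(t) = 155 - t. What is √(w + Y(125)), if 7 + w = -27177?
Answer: I*√27154 ≈ 164.78*I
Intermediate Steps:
w = -27184 (w = -7 - 27177 = -27184)
√(w + Y(125)) = √(-27184 + (155 - 1*125)) = √(-27184 + (155 - 125)) = √(-27184 + 30) = √(-27154) = I*√27154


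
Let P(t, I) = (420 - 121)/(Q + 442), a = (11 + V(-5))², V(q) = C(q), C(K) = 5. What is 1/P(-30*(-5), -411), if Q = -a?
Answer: 186/299 ≈ 0.62207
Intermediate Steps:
V(q) = 5
a = 256 (a = (11 + 5)² = 16² = 256)
Q = -256 (Q = -1*256 = -256)
P(t, I) = 299/186 (P(t, I) = (420 - 121)/(-256 + 442) = 299/186)
1/P(-30*(-5), -411) = 1/(299/186) = 186/299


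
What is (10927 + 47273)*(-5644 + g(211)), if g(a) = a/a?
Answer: -328422600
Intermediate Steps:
g(a) = 1
(10927 + 47273)*(-5644 + g(211)) = (10927 + 47273)*(-5644 + 1) = 58200*(-5643) = -328422600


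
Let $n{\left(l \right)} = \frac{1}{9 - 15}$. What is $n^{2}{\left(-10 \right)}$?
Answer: $\frac{1}{36} \approx 0.027778$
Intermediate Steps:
$n{\left(l \right)} = - \frac{1}{6}$ ($n{\left(l \right)} = \frac{1}{-6} = - \frac{1}{6}$)
$n^{2}{\left(-10 \right)} = \left(- \frac{1}{6}\right)^{2} = \frac{1}{36}$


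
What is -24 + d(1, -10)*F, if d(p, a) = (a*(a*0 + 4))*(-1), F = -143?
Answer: -5744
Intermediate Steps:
d(p, a) = -4*a (d(p, a) = (a*(0 + 4))*(-1) = (a*4)*(-1) = (4*a)*(-1) = -4*a)
-24 + d(1, -10)*F = -24 - 4*(-10)*(-143) = -24 + 40*(-143) = -24 - 5720 = -5744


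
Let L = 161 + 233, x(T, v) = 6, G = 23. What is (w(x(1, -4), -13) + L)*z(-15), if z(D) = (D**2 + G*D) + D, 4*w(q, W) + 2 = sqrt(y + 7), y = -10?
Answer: -106245/2 - 135*I*sqrt(3)/4 ≈ -53123.0 - 58.457*I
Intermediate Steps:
L = 394
w(q, W) = -1/2 + I*sqrt(3)/4 (w(q, W) = -1/2 + sqrt(-10 + 7)/4 = -1/2 + sqrt(-3)/4 = -1/2 + (I*sqrt(3))/4 = -1/2 + I*sqrt(3)/4)
z(D) = D**2 + 24*D (z(D) = (D**2 + 23*D) + D = D**2 + 24*D)
(w(x(1, -4), -13) + L)*z(-15) = ((-1/2 + I*sqrt(3)/4) + 394)*(-15*(24 - 15)) = (787/2 + I*sqrt(3)/4)*(-15*9) = (787/2 + I*sqrt(3)/4)*(-135) = -106245/2 - 135*I*sqrt(3)/4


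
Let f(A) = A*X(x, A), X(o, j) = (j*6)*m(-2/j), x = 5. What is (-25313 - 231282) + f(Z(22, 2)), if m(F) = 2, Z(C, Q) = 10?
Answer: -255395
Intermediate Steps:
X(o, j) = 12*j (X(o, j) = (j*6)*2 = (6*j)*2 = 12*j)
f(A) = 12*A² (f(A) = A*(12*A) = 12*A²)
(-25313 - 231282) + f(Z(22, 2)) = (-25313 - 231282) + 12*10² = -256595 + 12*100 = -256595 + 1200 = -255395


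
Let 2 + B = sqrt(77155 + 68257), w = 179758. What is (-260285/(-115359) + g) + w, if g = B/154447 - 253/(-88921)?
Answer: 284792785377512075000/1584292249830633 + 2*sqrt(36353)/154447 ≈ 1.7976e+5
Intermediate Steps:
B = -2 + 2*sqrt(36353) (B = -2 + sqrt(77155 + 68257) = -2 + sqrt(145412) = -2 + 2*sqrt(36353) ≈ 379.33)
g = 38897249/13733581687 + 2*sqrt(36353)/154447 (g = (-2 + 2*sqrt(36353))/154447 - 253/(-88921) = (-2 + 2*sqrt(36353))*(1/154447) - 253*(-1/88921) = (-2/154447 + 2*sqrt(36353)/154447) + 253/88921 = 38897249/13733581687 + 2*sqrt(36353)/154447 ≈ 0.0053013)
(-260285/(-115359) + g) + w = (-260285/(-115359) + (38897249/13733581687 + 2*sqrt(36353)/154447)) + 179758 = (-260285*(-1/115359) + (38897249/13733581687 + 2*sqrt(36353)/154447)) + 179758 = (260285/115359 + (38897249/13733581687 + 2*sqrt(36353)/154447)) + 179758 = (3579132457148186/1584292249830633 + 2*sqrt(36353)/154447) + 179758 = 284792785377512075000/1584292249830633 + 2*sqrt(36353)/154447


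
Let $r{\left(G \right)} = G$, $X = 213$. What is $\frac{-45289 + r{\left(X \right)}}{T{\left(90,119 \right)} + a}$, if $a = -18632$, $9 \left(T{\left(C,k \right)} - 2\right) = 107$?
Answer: $\frac{405684}{167563} \approx 2.4211$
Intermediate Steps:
$T{\left(C,k \right)} = \frac{125}{9}$ ($T{\left(C,k \right)} = 2 + \frac{1}{9} \cdot 107 = 2 + \frac{107}{9} = \frac{125}{9}$)
$\frac{-45289 + r{\left(X \right)}}{T{\left(90,119 \right)} + a} = \frac{-45289 + 213}{\frac{125}{9} - 18632} = - \frac{45076}{- \frac{167563}{9}} = \left(-45076\right) \left(- \frac{9}{167563}\right) = \frac{405684}{167563}$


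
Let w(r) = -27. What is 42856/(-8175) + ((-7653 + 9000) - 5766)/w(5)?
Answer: 1295119/8175 ≈ 158.42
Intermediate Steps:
42856/(-8175) + ((-7653 + 9000) - 5766)/w(5) = 42856/(-8175) + ((-7653 + 9000) - 5766)/(-27) = 42856*(-1/8175) + (1347 - 5766)*(-1/27) = -42856/8175 - 4419*(-1/27) = -42856/8175 + 491/3 = 1295119/8175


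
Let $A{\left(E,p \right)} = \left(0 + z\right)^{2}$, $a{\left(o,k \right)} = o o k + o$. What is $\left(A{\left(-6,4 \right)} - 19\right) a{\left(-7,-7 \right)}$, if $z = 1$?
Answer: $6300$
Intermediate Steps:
$a{\left(o,k \right)} = o + k o^{2}$ ($a{\left(o,k \right)} = o^{2} k + o = k o^{2} + o = o + k o^{2}$)
$A{\left(E,p \right)} = 1$ ($A{\left(E,p \right)} = \left(0 + 1\right)^{2} = 1^{2} = 1$)
$\left(A{\left(-6,4 \right)} - 19\right) a{\left(-7,-7 \right)} = \left(1 - 19\right) \left(- 7 \left(1 - -49\right)\right) = - 18 \left(- 7 \left(1 + 49\right)\right) = - 18 \left(\left(-7\right) 50\right) = \left(-18\right) \left(-350\right) = 6300$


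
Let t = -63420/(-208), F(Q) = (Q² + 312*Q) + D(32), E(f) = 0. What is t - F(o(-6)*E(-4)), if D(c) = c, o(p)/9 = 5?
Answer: 14191/52 ≈ 272.90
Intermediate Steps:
o(p) = 45 (o(p) = 9*5 = 45)
F(Q) = 32 + Q² + 312*Q (F(Q) = (Q² + 312*Q) + 32 = 32 + Q² + 312*Q)
t = 15855/52 (t = -63420*(-1)/208 = -302*(-105/104) = 15855/52 ≈ 304.90)
t - F(o(-6)*E(-4)) = 15855/52 - (32 + (45*0)² + 312*(45*0)) = 15855/52 - (32 + 0² + 312*0) = 15855/52 - (32 + 0 + 0) = 15855/52 - 1*32 = 15855/52 - 32 = 14191/52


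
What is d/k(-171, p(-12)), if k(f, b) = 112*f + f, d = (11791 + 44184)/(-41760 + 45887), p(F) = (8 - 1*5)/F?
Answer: -55975/79746021 ≈ -0.00070192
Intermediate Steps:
p(F) = 3/F (p(F) = (8 - 5)/F = 3/F)
d = 55975/4127 ≈ 13.563
k(f, b) = 113*f
d/k(-171, p(-12)) = 55975/(4127*((113*(-171)))) = (55975/4127)/(-19323) = (55975/4127)*(-1/19323) = -55975/79746021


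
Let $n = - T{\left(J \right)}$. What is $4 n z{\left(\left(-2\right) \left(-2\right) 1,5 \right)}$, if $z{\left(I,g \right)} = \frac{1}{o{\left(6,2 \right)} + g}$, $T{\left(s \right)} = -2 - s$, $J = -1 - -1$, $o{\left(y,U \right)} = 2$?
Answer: $\frac{8}{7} \approx 1.1429$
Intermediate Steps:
$J = 0$ ($J = -1 + 1 = 0$)
$z{\left(I,g \right)} = \frac{1}{2 + g}$
$n = 2$ ($n = - (-2 - 0) = - (-2 + 0) = \left(-1\right) \left(-2\right) = 2$)
$4 n z{\left(\left(-2\right) \left(-2\right) 1,5 \right)} = \frac{4 \cdot 2}{2 + 5} = \frac{8}{7}$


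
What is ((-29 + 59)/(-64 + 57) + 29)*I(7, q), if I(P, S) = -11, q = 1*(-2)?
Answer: -1903/7 ≈ -271.86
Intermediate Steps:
q = -2
((-29 + 59)/(-64 + 57) + 29)*I(7, q) = ((-29 + 59)/(-64 + 57) + 29)*(-11) = (30/(-7) + 29)*(-11) = (30*(-⅐) + 29)*(-11) = (-30/7 + 29)*(-11) = (173/7)*(-11) = -1903/7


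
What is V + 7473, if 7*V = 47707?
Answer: 100018/7 ≈ 14288.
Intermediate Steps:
V = 47707/7 (V = (⅐)*47707 = 47707/7 ≈ 6815.3)
V + 7473 = 47707/7 + 7473 = 100018/7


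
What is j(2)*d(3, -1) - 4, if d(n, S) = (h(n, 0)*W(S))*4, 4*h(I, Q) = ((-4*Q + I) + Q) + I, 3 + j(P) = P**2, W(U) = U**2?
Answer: 2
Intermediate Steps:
j(P) = -3 + P**2
h(I, Q) = I/2 - 3*Q/4 (h(I, Q) = (((-4*Q + I) + Q) + I)/4 = (((I - 4*Q) + Q) + I)/4 = ((I - 3*Q) + I)/4 = (-3*Q + 2*I)/4 = I/2 - 3*Q/4)
d(n, S) = 2*n*S**2 (d(n, S) = ((n/2 - 3/4*0)*S**2)*4 = ((n/2 + 0)*S**2)*4 = ((n/2)*S**2)*4 = (n*S**2/2)*4 = 2*n*S**2)
j(2)*d(3, -1) - 4 = (-3 + 2**2)*(2*3*(-1)**2) - 4 = (-3 + 4)*(2*3*1) - 4 = 1*6 - 4 = 6 - 4 = 2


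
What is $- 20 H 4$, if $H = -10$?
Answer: $800$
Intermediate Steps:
$- 20 H 4 = \left(-20\right) \left(-10\right) 4 = 200 \cdot 4 = 800$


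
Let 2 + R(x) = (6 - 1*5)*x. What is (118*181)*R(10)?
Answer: 170864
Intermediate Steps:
R(x) = -2 + x (R(x) = -2 + (6 - 1*5)*x = -2 + (6 - 5)*x = -2 + 1*x = -2 + x)
(118*181)*R(10) = (118*181)*(-2 + 10) = 21358*8 = 170864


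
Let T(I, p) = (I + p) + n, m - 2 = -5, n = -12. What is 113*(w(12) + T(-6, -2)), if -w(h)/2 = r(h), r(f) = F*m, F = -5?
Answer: -5650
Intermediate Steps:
m = -3 (m = 2 - 5 = -3)
T(I, p) = -12 + I + p (T(I, p) = (I + p) - 12 = -12 + I + p)
r(f) = 15 (r(f) = -5*(-3) = 15)
w(h) = -30 (w(h) = -2*15 = -30)
113*(w(12) + T(-6, -2)) = 113*(-30 + (-12 - 6 - 2)) = 113*(-30 - 20) = 113*(-50) = -5650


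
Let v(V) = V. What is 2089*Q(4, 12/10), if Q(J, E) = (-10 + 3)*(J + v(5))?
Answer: -131607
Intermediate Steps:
Q(J, E) = -35 - 7*J (Q(J, E) = (-10 + 3)*(J + 5) = -7*(5 + J) = -35 - 7*J)
2089*Q(4, 12/10) = 2089*(-35 - 7*4) = 2089*(-35 - 28) = 2089*(-63) = -131607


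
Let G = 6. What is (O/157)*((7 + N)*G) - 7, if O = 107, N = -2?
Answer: 2111/157 ≈ 13.446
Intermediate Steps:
(O/157)*((7 + N)*G) - 7 = (107/157)*((7 - 2)*6) - 7 = (107*(1/157))*(5*6) - 7 = (107/157)*30 - 7 = 3210/157 - 7 = 2111/157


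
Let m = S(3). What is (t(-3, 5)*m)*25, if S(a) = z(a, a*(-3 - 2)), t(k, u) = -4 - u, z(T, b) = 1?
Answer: -225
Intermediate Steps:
S(a) = 1
m = 1
(t(-3, 5)*m)*25 = ((-4 - 1*5)*1)*25 = ((-4 - 5)*1)*25 = -9*1*25 = -9*25 = -225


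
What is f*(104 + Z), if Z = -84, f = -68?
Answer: -1360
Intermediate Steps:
f*(104 + Z) = -68*(104 - 84) = -68*20 = -1360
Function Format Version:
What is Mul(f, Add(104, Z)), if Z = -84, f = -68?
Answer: -1360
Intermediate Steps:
Mul(f, Add(104, Z)) = Mul(-68, Add(104, -84)) = Mul(-68, 20) = -1360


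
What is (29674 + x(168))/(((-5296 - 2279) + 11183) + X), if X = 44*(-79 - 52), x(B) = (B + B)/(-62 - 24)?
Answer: -637907/46354 ≈ -13.762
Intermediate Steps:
x(B) = -B/43 (x(B) = (2*B)/(-86) = (2*B)*(-1/86) = -B/43)
X = -5764 (X = 44*(-131) = -5764)
(29674 + x(168))/(((-5296 - 2279) + 11183) + X) = (29674 - 1/43*168)/(((-5296 - 2279) + 11183) - 5764) = (29674 - 168/43)/((-7575 + 11183) - 5764) = 1275814/(43*(3608 - 5764)) = (1275814/43)/(-2156) = (1275814/43)*(-1/2156) = -637907/46354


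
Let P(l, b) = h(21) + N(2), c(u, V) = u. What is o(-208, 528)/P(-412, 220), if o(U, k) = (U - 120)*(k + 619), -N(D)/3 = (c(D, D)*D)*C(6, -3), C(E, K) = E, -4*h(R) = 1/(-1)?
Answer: 36704/7 ≈ 5243.4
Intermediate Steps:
h(R) = 1/4 (h(R) = -1/4/(-1) = -1/4*(-1) = 1/4)
N(D) = -18*D**2 (N(D) = -3*D*D*6 = -3*D**2*6 = -18*D**2)
o(U, k) = (-120 + U)*(619 + k)
P(l, b) = -287/4 (P(l, b) = 1/4 - 18*2**2 = 1/4 - 18*4 = 1/4 - 72 = -287/4)
o(-208, 528)/P(-412, 220) = (-74280 - 120*528 + 619*(-208) - 208*528)/(-287/4) = (-74280 - 63360 - 128752 - 109824)*(-4/287) = -376216*(-4/287) = 36704/7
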